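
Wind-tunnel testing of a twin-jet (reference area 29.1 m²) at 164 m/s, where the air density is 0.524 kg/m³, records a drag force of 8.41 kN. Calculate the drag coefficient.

CD = 0.041

From D = ½ρv²S·CD, rearranging gives CD = 2D/(ρv²S).
CD = 2 × 8410 / (0.524 × 164² × 29.1) = 0.041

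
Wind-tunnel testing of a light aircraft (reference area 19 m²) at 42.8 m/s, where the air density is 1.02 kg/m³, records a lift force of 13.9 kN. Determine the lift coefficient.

CL = 0.783

From L = ½ρv²S·CL, rearranging gives CL = 2L/(ρv²S).
CL = 2 × 13900 / (1.02 × 42.8² × 19) = 0.783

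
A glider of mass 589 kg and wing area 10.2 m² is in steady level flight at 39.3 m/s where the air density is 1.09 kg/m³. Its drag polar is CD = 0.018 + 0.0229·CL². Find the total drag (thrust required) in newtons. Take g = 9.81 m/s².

In steady level flight, lift balances weight: W = mg = 589 × 9.81 = 5778.1 N.
Dynamic pressure q = 0.5 × 1.09 × 39.3² = 841.7 Pa.
CL = 2W/(ρv²S) = 2×5778.1/(1.09×39.3²×10.2) = 0.673.
CD = 0.018 + 0.0229 × 0.673² = 0.02837.
D = q·S·CD = 841.7 × 10.2 × 0.02837 = 243.6 N

D = 244 N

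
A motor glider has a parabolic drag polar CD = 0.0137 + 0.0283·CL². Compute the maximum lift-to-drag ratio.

(L/D)max = 25.4

For CD = CD0 + K·CL², (L/D)max occurs at CL* = √(CD0/K) and equals 1/(2√(K·CD0)).
(L/D)max = 1/(2√(0.0283 × 0.0137)) = 1/(2 × 0.01969) = 25.4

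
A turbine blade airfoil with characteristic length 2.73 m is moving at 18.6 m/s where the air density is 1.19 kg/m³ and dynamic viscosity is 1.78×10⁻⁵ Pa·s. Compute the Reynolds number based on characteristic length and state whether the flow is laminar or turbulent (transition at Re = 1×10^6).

Re = ρ·v·c/μ = 1.19 × 18.6 × 2.73 / (1.78×10⁻⁵) = 3.39×10^6
Since 3.39×10^6 > 1×10^6, the flow is turbulent.

Re = 3.39×10^6 (turbulent)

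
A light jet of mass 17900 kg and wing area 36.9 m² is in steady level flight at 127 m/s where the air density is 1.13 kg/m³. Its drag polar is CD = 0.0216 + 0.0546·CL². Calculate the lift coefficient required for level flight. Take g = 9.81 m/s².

In steady level flight, lift balances weight: W = mg = 17900 × 9.81 = 1.756×10^5 N.
q = ½ρv² = ½ × 1.13 × 127² = 9113 Pa.
CL = 2W/(ρv²S) = 2×1.756×10^5/(1.13×127²×36.9) = 0.5222.

CL = 0.522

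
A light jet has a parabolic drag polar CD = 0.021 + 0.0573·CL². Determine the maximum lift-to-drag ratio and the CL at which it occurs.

(L/D)max = 14.4, at CL = 0.605

For CD = CD0 + K·CL², (L/D)max occurs at CL* = √(CD0/K) and equals 1/(2√(K·CD0)).
(L/D)max = 1/(2√(0.0573 × 0.021)) = 1/(2 × 0.03469) = 14.4
CL* = √(0.021/0.0573) = 0.605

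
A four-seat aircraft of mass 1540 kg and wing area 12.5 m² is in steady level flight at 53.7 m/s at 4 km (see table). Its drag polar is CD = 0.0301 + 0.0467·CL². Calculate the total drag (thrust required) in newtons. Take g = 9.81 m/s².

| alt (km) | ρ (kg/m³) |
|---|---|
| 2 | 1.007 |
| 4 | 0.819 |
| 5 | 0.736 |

D = 1170 N

At 4 km, from the table: ρ = 0.819 kg/m³.
Weight W = mg = 1540 × 9.81 = 15107 N; in level flight L = W.
q = ½ρv² = ½ × 0.819 × 53.7² = 1181 Pa.
CL = 2W/(ρv²S) = 2×15107/(0.819×53.7²×12.5) = 1.023.
CD = 0.0301 + 0.0467 × 1.023² = 0.07902.
D = q·S·CD = 1181 × 12.5 × 0.07902 = 1166 N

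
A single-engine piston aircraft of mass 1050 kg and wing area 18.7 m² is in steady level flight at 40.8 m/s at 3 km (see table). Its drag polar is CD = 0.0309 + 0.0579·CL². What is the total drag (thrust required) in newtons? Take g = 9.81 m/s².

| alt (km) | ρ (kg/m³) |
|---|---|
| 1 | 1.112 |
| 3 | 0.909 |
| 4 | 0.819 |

At 3 km, from the table: ρ = 0.909 kg/m³.
Level flight ⇒ L = W = m·g = 1050 × 9.81 = 10300 N.
q = ½ρv² = ½ × 0.909 × 40.8² = 756.6 Pa.
CL = 2W/(ρv²S) = 2×10300/(0.909×40.8²×18.7) = 0.7281.
CD = 0.0309 + 0.0579 × 0.7281² = 0.06159.
D = q·S·CD = 756.6 × 18.7 × 0.06159 = 871.4 N

D = 871 N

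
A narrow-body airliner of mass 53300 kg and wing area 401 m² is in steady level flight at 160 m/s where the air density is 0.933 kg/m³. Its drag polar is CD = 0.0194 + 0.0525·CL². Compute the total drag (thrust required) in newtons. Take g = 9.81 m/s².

Weight W = mg = 53300 × 9.81 = 5.2287×10^5 N; in level flight L = W.
Dynamic pressure q = 0.5 × 0.933 × 160² = 11940 Pa.
CL = W/(q·S) = 5.2287×10^5 / (11940 × 401) = 0.1092.
CD = 0.0194 + 0.0525 × 0.1092² = 0.02003.
D = q·S·CD = 11940 × 401 × 0.02003 = 95900 N

D = 95900 N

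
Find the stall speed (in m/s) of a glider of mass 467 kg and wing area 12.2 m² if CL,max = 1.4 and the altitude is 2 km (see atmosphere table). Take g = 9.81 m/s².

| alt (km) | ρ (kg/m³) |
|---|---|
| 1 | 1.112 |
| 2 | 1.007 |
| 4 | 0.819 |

V_stall = 23.1 m/s

At 2 km, from the table: ρ = 1.007 kg/m³.
Stall occurs when L = W at CL,max. W = mg = 467 × 9.81 = 4581 N.
V_stall = √(2W/(ρ·S·CL,max)) = √(2 × 4581 / (1.007 × 12.2 × 1.4))
V_stall = √532.7 = 23.1 m/s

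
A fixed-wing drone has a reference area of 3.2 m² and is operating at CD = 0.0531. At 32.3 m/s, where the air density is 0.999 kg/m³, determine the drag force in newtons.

D = ½ρv²S·CD = ½ × 0.999 × 32.3² × 3.2 × 0.0531 = 88.5 N

D = 88.5 N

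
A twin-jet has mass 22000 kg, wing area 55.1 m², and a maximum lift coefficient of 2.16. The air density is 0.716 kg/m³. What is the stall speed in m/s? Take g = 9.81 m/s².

At stall, lift equals weight: L = W = m·g = 22000 × 9.81 = 2.158×10^5 N.
From L = ½ρV²S·CL,max = W: V_stall = √(2W/(ρSCL,max)) = √(2·2.158×10^5/(0.716·55.1·2.16))
V_stall = √5065 = 71.2 m/s

V_stall = 71.2 m/s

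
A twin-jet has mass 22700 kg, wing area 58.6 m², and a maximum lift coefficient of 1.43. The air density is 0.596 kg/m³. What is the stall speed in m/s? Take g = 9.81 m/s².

V_stall = 94.4 m/s

Stall occurs when L = W at CL,max. W = mg = 22700 × 9.81 = 2.227×10^5 N.
From L = ½ρV²S·CL,max = W: V_stall = √(2W/(ρSCL,max)) = √(2·2.227×10^5/(0.596·58.6·1.43))
V_stall = √8918 = 94.4 m/s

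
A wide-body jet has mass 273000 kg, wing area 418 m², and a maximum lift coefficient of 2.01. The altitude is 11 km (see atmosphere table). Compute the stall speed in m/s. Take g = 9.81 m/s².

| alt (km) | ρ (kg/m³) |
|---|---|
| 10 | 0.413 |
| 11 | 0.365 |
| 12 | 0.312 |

V_stall = 132 m/s

At 11 km, from the table: ρ = 0.365 kg/m³.
Stall occurs when L = W at CL,max. W = mg = 273000 × 9.81 = 2.678×10^6 N.
V_stall = √(2W/(ρ·S·CL,max)) = √(2 × 2.678×10^6 / (0.365 × 418 × 2.01))
V_stall = √17470 = 132 m/s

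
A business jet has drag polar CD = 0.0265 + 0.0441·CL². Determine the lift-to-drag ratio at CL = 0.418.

L/D = 12.2

CD = 0.0265 + 0.0441 × 0.418² = 0.03421
L/D = CL/CD = 0.418 / 0.03421 = 12.2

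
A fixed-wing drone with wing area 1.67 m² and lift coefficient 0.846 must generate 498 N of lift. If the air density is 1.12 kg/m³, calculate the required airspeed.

v = 25.1 m/s

L = ½ρv²S·CL ⇒ v = √(2L/(ρ·S·CL))
v = √(2 × 498 / (1.12 × 1.67 × 0.846)) = √629.4 = 25.1 m/s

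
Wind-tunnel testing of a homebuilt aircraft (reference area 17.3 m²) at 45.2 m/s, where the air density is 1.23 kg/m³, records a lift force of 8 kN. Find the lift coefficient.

CL = 0.368

From L = ½ρv²S·CL, rearranging gives CL = 2L/(ρv²S).
CL = 2 × 8000 / (1.23 × 45.2² × 17.3) = 0.368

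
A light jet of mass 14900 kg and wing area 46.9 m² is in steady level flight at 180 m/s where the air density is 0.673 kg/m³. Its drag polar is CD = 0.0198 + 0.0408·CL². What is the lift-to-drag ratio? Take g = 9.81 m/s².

L/D = 12.4

Level flight ⇒ L = W = m·g = 14900 × 9.81 = 1.4617×10^5 N.
q = ½ρv² = ½ × 0.673 × 180² = 10900 Pa.
Required CL = L/(qS) = 1.4617×10^5/(10900·46.9) = 0.2859.
CD = 0.0198 + 0.0408 × 0.2859² = 0.02313.
L/D = CL/CD = 0.2859 / 0.02313 = 12.4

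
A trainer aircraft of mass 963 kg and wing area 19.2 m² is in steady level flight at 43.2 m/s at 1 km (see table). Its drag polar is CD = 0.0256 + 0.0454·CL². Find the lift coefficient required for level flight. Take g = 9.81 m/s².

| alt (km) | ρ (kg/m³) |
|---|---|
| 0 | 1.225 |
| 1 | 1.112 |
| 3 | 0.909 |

CL = 0.474

At 1 km, from the table: ρ = 1.112 kg/m³.
Level flight ⇒ L = W = m·g = 963 × 9.81 = 9447 N.
q = ½ρv² = ½ × 1.112 × 43.2² = 1038 Pa.
CL = 2W/(ρv²S) = 2×9447/(1.112×43.2²×19.2) = 0.4742.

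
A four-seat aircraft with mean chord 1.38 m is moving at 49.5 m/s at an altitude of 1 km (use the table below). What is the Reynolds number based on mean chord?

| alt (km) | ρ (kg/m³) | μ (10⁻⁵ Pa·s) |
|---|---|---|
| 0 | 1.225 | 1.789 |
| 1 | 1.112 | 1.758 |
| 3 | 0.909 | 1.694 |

Re = 4.32×10^6

At 1 km, from the table: ρ = 1.112 kg/m³, μ = 1.758×10⁻⁵ Pa·s.
Re = ρ·v·c/μ = 1.112 × 49.5 × 1.38 / (1.758×10⁻⁵) = 4.32×10^6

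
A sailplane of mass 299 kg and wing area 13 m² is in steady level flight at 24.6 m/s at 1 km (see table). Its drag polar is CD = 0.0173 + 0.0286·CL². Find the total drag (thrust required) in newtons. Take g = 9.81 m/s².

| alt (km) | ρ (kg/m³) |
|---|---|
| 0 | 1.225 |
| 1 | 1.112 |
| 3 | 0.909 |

D = 132 N

At 1 km, from the table: ρ = 1.112 kg/m³.
Level flight ⇒ L = W = m·g = 299 × 9.81 = 2933.2 N.
Dynamic pressure q = 0.5 × 1.112 × 24.6² = 336.5 Pa.
Required CL = L/(qS) = 2933.2/(336.5·13) = 0.6706.
CD = 0.0173 + 0.0286 × 0.6706² = 0.03016.
D = q·S·CD = 336.5 × 13 × 0.03016 = 131.9 N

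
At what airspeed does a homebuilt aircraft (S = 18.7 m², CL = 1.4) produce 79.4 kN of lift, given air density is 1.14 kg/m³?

v = 72.9 m/s

L = ½ρv²S·CL ⇒ v = √(2L/(ρ·S·CL))
v = √(2 × 79400 / (1.14 × 18.7 × 1.4)) = √5321 = 72.9 m/s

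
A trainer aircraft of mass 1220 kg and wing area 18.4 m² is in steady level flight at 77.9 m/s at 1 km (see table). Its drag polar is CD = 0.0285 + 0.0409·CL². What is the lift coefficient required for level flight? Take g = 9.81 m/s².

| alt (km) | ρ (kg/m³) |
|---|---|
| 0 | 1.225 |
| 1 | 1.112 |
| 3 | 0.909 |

At 1 km, from the table: ρ = 1.112 kg/m³.
Level flight ⇒ L = W = m·g = 1220 × 9.81 = 11968 N.
Dynamic pressure q = 0.5 × 1.112 × 77.9² = 3374 Pa.
CL = 2W/(ρv²S) = 2×11968/(1.112×77.9²×18.4) = 0.1928.

CL = 0.193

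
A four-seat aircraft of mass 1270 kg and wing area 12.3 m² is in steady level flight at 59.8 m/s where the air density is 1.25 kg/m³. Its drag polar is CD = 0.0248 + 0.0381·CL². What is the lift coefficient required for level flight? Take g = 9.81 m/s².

In steady level flight, lift balances weight: W = mg = 1270 × 9.81 = 12459 N.
Dynamic pressure q = 0.5 × 1.25 × 59.8² = 2235 Pa.
CL = W/(q·S) = 12459 / (2235 × 12.3) = 0.4532.

CL = 0.453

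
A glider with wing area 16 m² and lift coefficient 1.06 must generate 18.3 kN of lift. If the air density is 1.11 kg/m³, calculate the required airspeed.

v = 44.1 m/s

L = ½ρv²S·CL ⇒ v = √(2L/(ρ·S·CL))
v = √(2 × 18300 / (1.11 × 16 × 1.06)) = √1944 = 44.1 m/s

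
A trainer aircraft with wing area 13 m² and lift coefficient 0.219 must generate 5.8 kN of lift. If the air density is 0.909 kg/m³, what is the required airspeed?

L = ½ρv²S·CL ⇒ v = √(2L/(ρ·S·CL))
v = √(2 × 5800 / (0.909 × 13 × 0.219)) = √4482 = 67 m/s

v = 67 m/s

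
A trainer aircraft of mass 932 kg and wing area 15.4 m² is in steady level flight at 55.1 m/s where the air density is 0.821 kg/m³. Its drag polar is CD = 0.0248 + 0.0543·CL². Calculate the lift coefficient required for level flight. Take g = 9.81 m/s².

CL = 0.476

In steady level flight, lift balances weight: W = mg = 932 × 9.81 = 9142.9 N.
Dynamic pressure q = 0.5 × 0.821 × 55.1² = 1246 Pa.
CL = W/(q·S) = 9142.9 / (1246 × 15.4) = 0.4764.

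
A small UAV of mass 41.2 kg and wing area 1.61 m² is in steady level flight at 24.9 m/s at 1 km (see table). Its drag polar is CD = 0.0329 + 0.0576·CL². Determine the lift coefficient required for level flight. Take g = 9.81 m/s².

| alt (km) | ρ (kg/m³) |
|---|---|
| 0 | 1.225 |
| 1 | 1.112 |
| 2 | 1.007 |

At 1 km, from the table: ρ = 1.112 kg/m³.
Weight W = mg = 41.2 × 9.81 = 404.17 N; in level flight L = W.
Dynamic pressure q = 0.5 × 1.112 × 24.9² = 344.7 Pa.
CL = W/(q·S) = 404.17 / (344.7 × 1.61) = 0.7282.

CL = 0.728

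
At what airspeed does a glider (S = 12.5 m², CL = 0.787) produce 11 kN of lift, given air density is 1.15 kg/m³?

v = 44.1 m/s

L = ½ρv²S·CL ⇒ v = √(2L/(ρ·S·CL))
v = √(2 × 11000 / (1.15 × 12.5 × 0.787)) = √1945 = 44.1 m/s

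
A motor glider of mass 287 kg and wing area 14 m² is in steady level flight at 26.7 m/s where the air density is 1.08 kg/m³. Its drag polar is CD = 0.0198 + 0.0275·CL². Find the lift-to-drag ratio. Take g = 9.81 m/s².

L/D = 19.1

Weight W = mg = 287 × 9.81 = 2815.5 N; in level flight L = W.
Dynamic pressure q = 0.5 × 1.08 × 26.7² = 385 Pa.
CL = 2W/(ρv²S) = 2×2815.5/(1.08×26.7²×14) = 0.5224.
CD = 0.0198 + 0.0275 × 0.5224² = 0.0273.
L/D = CL/CD = 0.5224 / 0.0273 = 19.1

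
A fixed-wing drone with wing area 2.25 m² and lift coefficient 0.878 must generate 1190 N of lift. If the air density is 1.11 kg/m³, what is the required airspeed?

v = 32.9 m/s

L = ½ρv²S·CL ⇒ v = √(2L/(ρ·S·CL))
v = √(2 × 1190 / (1.11 × 2.25 × 0.878)) = √1085 = 32.9 m/s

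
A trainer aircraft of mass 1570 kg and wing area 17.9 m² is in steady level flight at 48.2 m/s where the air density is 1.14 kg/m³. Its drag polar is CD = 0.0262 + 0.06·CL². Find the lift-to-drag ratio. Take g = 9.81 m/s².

L/D = 12.6

Weight W = mg = 1570 × 9.81 = 15402 N; in level flight L = W.
Dynamic pressure q = 0.5 × 1.14 × 48.2² = 1324 Pa.
CL = W/(q·S) = 15402 / (1324 × 17.9) = 0.6498.
CD = 0.0262 + 0.06 × 0.6498² = 0.05153.
L/D = CL/CD = 0.6498 / 0.05153 = 12.6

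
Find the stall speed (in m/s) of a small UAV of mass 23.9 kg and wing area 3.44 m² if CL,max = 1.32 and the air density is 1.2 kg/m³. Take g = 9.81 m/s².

Weight W = mg = 23.9 × 9.81 = 234.5 N.
From L = ½ρV²S·CL,max = W: V_stall = √(2W/(ρSCL,max)) = √(2·234.5/(1.2·3.44·1.32))
V_stall = √86.06 = 9.28 m/s

V_stall = 9.28 m/s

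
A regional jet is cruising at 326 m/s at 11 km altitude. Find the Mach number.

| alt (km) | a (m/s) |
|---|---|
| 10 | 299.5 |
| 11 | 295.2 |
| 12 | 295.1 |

At 11 km, from the table: a = 295.2 m/s.
M = v/a = 326 / 295.2 = 1.1

M = 1.1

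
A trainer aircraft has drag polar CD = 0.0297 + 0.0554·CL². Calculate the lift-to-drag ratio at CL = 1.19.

CD = 0.0297 + 0.0554 × 1.19² = 0.1082
L/D = CL/CD = 1.19 / 0.1082 = 11

L/D = 11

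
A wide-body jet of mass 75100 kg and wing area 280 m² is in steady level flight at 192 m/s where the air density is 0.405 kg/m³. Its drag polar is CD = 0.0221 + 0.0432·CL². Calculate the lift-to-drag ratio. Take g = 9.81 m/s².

L/D = 12.8

In steady level flight, lift balances weight: W = mg = 75100 × 9.81 = 7.3673×10^5 N.
Dynamic pressure q = 0.5 × 0.405 × 192² = 7465 Pa.
CL = 2W/(ρv²S) = 2×7.3673×10^5/(0.405×192²×280) = 0.3525.
CD = 0.0221 + 0.0432 × 0.3525² = 0.02747.
L/D = CL/CD = 0.3525 / 0.02747 = 12.8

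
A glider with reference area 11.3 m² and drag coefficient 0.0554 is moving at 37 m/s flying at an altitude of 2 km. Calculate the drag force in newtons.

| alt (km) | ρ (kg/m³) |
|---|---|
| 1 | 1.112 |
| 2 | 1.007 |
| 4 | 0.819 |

D = 432 N

At 2 km, from the table: ρ = 1.007 kg/m³.
Dynamic pressure q = ½ρv² = ½ × 1.007 × 37² = 689.3 Pa.
D = q·S·CD = 689.3 × 11.3 × 0.0554 = 432 N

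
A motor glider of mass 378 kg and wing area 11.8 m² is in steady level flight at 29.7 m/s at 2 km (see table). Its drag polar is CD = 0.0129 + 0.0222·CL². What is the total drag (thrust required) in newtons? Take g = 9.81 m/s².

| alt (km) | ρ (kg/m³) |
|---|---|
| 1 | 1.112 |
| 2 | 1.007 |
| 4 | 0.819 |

At 2 km, from the table: ρ = 1.007 kg/m³.
Level flight ⇒ L = W = m·g = 378 × 9.81 = 3708.2 N.
q = ½ρv² = ½ × 1.007 × 29.7² = 444.1 Pa.
CL = W/(q·S) = 3708.2 / (444.1 × 11.8) = 0.7076.
CD = 0.0129 + 0.0222 × 0.7076² = 0.02401.
D = q·S·CD = 444.1 × 11.8 × 0.02401 = 125.9 N

D = 126 N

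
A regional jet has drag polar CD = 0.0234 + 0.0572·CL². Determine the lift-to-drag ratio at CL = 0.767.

CD = 0.0234 + 0.0572 × 0.767² = 0.05705
L/D = CL/CD = 0.767 / 0.05705 = 13.4

L/D = 13.4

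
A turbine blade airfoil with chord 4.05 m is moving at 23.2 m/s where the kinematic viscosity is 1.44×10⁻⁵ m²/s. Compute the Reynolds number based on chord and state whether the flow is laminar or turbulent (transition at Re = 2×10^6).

Re = v·c/ν = 23.2 × 4.05 / (1.44×10⁻⁵) = 6.52×10^6
Since 6.52×10^6 > 2×10^6, the flow is turbulent.

Re = 6.52×10^6 (turbulent)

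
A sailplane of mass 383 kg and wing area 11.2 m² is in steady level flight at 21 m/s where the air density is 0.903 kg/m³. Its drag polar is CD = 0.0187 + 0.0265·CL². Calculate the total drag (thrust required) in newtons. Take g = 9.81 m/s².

D = 209 N

Weight W = mg = 383 × 9.81 = 3757.2 N; in level flight L = W.
q = ½ρv² = ½ × 0.903 × 21² = 199.1 Pa.
Required CL = L/(qS) = 3757.2/(199.1·11.2) = 1.685.
CD = 0.0187 + 0.0265 × 1.685² = 0.09392.
D = q·S·CD = 199.1 × 11.2 × 0.09392 = 209.5 N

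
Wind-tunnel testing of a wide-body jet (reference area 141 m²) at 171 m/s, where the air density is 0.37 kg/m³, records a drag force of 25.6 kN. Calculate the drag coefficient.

From D = ½ρv²S·CD, rearranging gives CD = 2D/(ρv²S).
CD = 2 × 25600 / (0.37 × 171² × 141) = 0.0336

CD = 0.0336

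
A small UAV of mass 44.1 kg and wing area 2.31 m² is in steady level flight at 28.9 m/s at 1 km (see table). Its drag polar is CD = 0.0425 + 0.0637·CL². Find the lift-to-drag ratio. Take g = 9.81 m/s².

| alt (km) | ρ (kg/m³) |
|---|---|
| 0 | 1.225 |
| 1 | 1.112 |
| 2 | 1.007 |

L/D = 7.63

At 1 km, from the table: ρ = 1.112 kg/m³.
In steady level flight, lift balances weight: W = mg = 44.1 × 9.81 = 432.62 N.
q = ½ρv² = ½ × 1.112 × 28.9² = 464.4 Pa.
Required CL = L/(qS) = 432.62/(464.4·2.31) = 0.4033.
CD = 0.0425 + 0.0637 × 0.4033² = 0.05286.
L/D = CL/CD = 0.4033 / 0.05286 = 7.63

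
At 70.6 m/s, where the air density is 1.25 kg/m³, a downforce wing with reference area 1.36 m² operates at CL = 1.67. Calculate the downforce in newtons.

Dynamic pressure q = ½ρv² = ½ × 1.25 × 70.6² = 3115 Pa.
L = q·S·CL = 3115 × 1.36 × 1.67 = 7080 N ≈ 7.08 kN

L = 7080 N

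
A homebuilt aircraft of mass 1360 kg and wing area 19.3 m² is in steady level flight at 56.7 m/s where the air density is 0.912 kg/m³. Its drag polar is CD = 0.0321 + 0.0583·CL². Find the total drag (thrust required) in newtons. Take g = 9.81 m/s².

Weight W = mg = 1360 × 9.81 = 13342 N; in level flight L = W.
Dynamic pressure q = 0.5 × 0.912 × 56.7² = 1466 Pa.
CL = 2W/(ρv²S) = 2×13342/(0.912×56.7²×19.3) = 0.4715.
CD = 0.0321 + 0.0583 × 0.4715² = 0.04506.
D = q·S·CD = 1466 × 19.3 × 0.04506 = 1275 N

D = 1270 N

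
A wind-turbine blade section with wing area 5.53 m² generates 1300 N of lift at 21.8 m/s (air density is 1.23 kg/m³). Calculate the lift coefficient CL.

CL = 0.804

From L = ½ρv²S·CL, rearranging gives CL = 2L/(ρv²S).
CL = 2 × 1300 / (1.23 × 21.8² × 5.53) = 0.804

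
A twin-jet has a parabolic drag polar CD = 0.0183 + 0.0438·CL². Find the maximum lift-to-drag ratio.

For CD = CD0 + K·CL², (L/D)max occurs at CL* = √(CD0/K) and equals 1/(2√(K·CD0)).
(L/D)max = 1/(2√(0.0438 × 0.0183)) = 1/(2 × 0.02831) = 17.7

(L/D)max = 17.7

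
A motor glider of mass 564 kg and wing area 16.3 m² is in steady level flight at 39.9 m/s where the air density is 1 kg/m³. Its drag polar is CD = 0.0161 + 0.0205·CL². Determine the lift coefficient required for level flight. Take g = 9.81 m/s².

CL = 0.426

Weight W = mg = 564 × 9.81 = 5532.8 N; in level flight L = W.
Dynamic pressure q = 0.5 × 1 × 39.9² = 796 Pa.
CL = 2W/(ρv²S) = 2×5532.8/(1×39.9²×16.3) = 0.4264.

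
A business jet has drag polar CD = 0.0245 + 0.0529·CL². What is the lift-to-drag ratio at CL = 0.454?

CD = 0.0245 + 0.0529 × 0.454² = 0.0354
L/D = CL/CD = 0.454 / 0.0354 = 12.8

L/D = 12.8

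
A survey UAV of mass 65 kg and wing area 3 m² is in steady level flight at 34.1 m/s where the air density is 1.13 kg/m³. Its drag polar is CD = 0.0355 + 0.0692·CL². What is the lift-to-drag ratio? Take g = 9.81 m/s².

In steady level flight, lift balances weight: W = mg = 65 × 9.81 = 637.65 N.
q = ½ρv² = ½ × 1.13 × 34.1² = 657 Pa.
Required CL = L/(qS) = 637.65/(657·3) = 0.3235.
CD = 0.0355 + 0.0692 × 0.3235² = 0.04274.
L/D = CL/CD = 0.3235 / 0.04274 = 7.57

L/D = 7.57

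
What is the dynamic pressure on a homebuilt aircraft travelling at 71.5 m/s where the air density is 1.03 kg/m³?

q = 2630 Pa

q = ½ρv² = ½ × 1.03 × 71.5² = 2630 Pa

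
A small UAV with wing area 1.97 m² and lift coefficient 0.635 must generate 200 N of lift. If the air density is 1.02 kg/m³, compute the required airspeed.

L = ½ρv²S·CL ⇒ v = √(2L/(ρ·S·CL))
v = √(2 × 200 / (1.02 × 1.97 × 0.635)) = √313.5 = 17.7 m/s

v = 17.7 m/s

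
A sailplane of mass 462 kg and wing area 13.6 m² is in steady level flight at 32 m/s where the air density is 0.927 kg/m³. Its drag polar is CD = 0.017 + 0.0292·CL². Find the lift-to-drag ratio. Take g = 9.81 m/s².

L/D = 22.4

Level flight ⇒ L = W = m·g = 462 × 9.81 = 4532.2 N.
q = ½ρv² = ½ × 0.927 × 32² = 474.6 Pa.
CL = 2W/(ρv²S) = 2×4532.2/(0.927×32²×13.6) = 0.7021.
CD = 0.017 + 0.0292 × 0.7021² = 0.0314.
L/D = CL/CD = 0.7021 / 0.0314 = 22.4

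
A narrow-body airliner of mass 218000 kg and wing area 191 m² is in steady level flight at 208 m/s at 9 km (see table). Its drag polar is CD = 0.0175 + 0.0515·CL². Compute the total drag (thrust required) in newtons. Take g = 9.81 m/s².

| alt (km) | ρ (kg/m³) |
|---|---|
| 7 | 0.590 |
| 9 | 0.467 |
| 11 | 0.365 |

D = 1.56×10^5 N

At 9 km, from the table: ρ = 0.467 kg/m³.
Weight W = mg = 218000 × 9.81 = 2.1386×10^6 N; in level flight L = W.
q = ½ρv² = ½ × 0.467 × 208² = 10100 Pa.
CL = 2W/(ρv²S) = 2×2.1386×10^6/(0.467×208²×191) = 1.108.
CD = 0.0175 + 0.0515 × 1.108² = 0.08077.
D = q·S·CD = 10100 × 191 × 0.08077 = 1.558×10^5 N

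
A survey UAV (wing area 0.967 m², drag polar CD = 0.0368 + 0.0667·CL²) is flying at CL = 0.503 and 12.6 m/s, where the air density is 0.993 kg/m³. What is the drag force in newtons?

D = 4.09 N

CD = 0.0368 + 0.0667 × 0.503² = 0.05368
D = ½ρv²S·CD = ½ × 0.993 × 12.6² × 0.967 × 0.05368 = 4.09 N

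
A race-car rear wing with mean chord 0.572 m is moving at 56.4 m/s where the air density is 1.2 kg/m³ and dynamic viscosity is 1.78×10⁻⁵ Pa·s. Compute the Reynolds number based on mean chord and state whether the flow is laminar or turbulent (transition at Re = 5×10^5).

Re = 2.17×10^6 (turbulent)

Re = ρ·v·c/μ = 1.2 × 56.4 × 0.572 / (1.78×10⁻⁵) = 2.17×10^6
Since 2.17×10^6 > 5×10^5, the flow is turbulent.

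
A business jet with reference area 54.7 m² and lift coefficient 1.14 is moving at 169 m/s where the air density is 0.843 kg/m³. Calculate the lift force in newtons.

L = 7.51×10^5 N

L = ½ρv²S·CL = ½ × 0.843 × 169² × 54.7 × 1.14 = 7.51×10^5 N ≈ 751 kN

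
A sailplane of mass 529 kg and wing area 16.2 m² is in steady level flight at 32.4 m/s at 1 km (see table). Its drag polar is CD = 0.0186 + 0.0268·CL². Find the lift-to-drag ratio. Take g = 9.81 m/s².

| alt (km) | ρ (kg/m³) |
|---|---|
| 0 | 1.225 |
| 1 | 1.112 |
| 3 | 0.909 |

L/D = 20.6

At 1 km, from the table: ρ = 1.112 kg/m³.
Weight W = mg = 529 × 9.81 = 5189.5 N; in level flight L = W.
Dynamic pressure q = 0.5 × 1.112 × 32.4² = 583.7 Pa.
CL = 2W/(ρv²S) = 2×5189.5/(1.112×32.4²×16.2) = 0.5488.
CD = 0.0186 + 0.0268 × 0.5488² = 0.02667.
L/D = CL/CD = 0.5488 / 0.02667 = 20.6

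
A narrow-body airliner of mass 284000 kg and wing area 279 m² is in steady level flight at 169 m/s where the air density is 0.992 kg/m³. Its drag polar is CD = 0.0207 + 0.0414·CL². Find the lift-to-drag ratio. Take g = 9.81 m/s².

L/D = 17.1

Weight W = mg = 284000 × 9.81 = 2.786×10^6 N; in level flight L = W.
Dynamic pressure q = 0.5 × 0.992 × 169² = 14170 Pa.
Required CL = L/(qS) = 2.786×10^6/(14170·279) = 0.7049.
CD = 0.0207 + 0.0414 × 0.7049² = 0.04127.
L/D = CL/CD = 0.7049 / 0.04127 = 17.1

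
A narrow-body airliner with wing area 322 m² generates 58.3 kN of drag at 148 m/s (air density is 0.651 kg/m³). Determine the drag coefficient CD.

CD = 0.0254

From D = ½ρv²S·CD, rearranging gives CD = 2D/(ρv²S).
CD = 2 × 58300 / (0.651 × 148² × 322) = 0.0254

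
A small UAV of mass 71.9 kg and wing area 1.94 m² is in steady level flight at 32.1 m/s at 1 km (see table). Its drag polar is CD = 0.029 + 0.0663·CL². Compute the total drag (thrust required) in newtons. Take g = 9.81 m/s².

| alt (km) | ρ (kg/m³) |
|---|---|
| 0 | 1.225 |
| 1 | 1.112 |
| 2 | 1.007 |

At 1 km, from the table: ρ = 1.112 kg/m³.
Level flight ⇒ L = W = m·g = 71.9 × 9.81 = 705.34 N.
Dynamic pressure q = 0.5 × 1.112 × 32.1² = 572.9 Pa.
CL = W/(q·S) = 705.34 / (572.9 × 1.94) = 0.6346.
CD = 0.029 + 0.0663 × 0.6346² = 0.0557.
D = q·S·CD = 572.9 × 1.94 × 0.0557 = 61.91 N

D = 61.9 N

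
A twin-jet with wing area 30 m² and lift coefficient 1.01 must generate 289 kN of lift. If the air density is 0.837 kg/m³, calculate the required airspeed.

v = 151 m/s

L = ½ρv²S·CL ⇒ v = √(2L/(ρ·S·CL))
v = √(2 × 2.89×10^5 / (0.837 × 30 × 1.01)) = √22790 = 151 m/s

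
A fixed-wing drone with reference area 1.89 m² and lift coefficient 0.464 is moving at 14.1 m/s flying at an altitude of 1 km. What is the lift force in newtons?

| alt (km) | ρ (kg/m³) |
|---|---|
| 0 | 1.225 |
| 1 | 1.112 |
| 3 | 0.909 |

At 1 km, from the table: ρ = 1.112 kg/m³.
L = ½ρv²S·CL = ½ × 1.112 × 14.1² × 1.89 × 0.464 = 96.9 N

L = 96.9 N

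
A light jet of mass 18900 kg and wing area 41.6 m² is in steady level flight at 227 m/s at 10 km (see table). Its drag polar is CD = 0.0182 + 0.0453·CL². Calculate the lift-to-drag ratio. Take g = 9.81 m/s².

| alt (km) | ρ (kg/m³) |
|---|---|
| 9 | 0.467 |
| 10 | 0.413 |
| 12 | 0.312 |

L/D = 16

At 10 km, from the table: ρ = 0.413 kg/m³.
In steady level flight, lift balances weight: W = mg = 18900 × 9.81 = 1.8541×10^5 N.
q = ½ρv² = ½ × 0.413 × 227² = 10640 Pa.
CL = 2W/(ρv²S) = 2×1.8541×10^5/(0.413×227²×41.6) = 0.4189.
CD = 0.0182 + 0.0453 × 0.4189² = 0.02615.
L/D = CL/CD = 0.4189 / 0.02615 = 16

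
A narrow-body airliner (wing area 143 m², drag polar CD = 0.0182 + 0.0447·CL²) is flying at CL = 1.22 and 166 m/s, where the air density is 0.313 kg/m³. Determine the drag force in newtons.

CD = 0.0182 + 0.0447 × 1.22² = 0.08473
D = ½ρv²S·CD = ½ × 0.313 × 166² × 143 × 0.08473 = 52300 N

D = 52300 N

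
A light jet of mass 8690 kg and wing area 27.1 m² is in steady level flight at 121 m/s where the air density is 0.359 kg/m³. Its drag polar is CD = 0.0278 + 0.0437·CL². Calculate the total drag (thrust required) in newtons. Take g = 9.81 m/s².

D = 6440 N

Level flight ⇒ L = W = m·g = 8690 × 9.81 = 85249 N.
q = ½ρv² = ½ × 0.359 × 121² = 2628 Pa.
CL = 2W/(ρv²S) = 2×85249/(0.359×121²×27.1) = 1.197.
CD = 0.0278 + 0.0437 × 1.197² = 0.09041.
D = q·S·CD = 2628 × 27.1 × 0.09041 = 6439 N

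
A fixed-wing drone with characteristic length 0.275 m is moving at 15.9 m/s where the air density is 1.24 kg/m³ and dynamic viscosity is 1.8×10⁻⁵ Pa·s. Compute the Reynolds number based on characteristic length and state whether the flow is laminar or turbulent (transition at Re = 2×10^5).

Re = 3.01×10^5 (turbulent)

Re = ρ·v·c/μ = 1.24 × 15.9 × 0.275 / (1.8×10⁻⁵) = 3.01×10^5
Since 3.01×10^5 > 2×10^5, the flow is turbulent.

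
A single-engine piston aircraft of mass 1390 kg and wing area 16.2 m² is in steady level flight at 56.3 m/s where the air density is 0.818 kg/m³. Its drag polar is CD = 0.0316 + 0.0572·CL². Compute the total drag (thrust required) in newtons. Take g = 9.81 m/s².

D = 1170 N

Level flight ⇒ L = W = m·g = 1390 × 9.81 = 13636 N.
q = ½ρv² = ½ × 0.818 × 56.3² = 1296 Pa.
CL = W/(q·S) = 13636 / (1296 × 16.2) = 0.6493.
CD = 0.0316 + 0.0572 × 0.6493² = 0.05571.
D = q·S·CD = 1296 × 16.2 × 0.05571 = 1170 N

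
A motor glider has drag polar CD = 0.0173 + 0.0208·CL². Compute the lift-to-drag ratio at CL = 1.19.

L/D = 25.5

CD = 0.0173 + 0.0208 × 1.19² = 0.04675
L/D = CL/CD = 1.19 / 0.04675 = 25.5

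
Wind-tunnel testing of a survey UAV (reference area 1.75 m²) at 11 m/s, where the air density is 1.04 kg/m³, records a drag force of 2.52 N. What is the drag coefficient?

CD = 0.0229

From D = ½ρv²S·CD, rearranging gives CD = 2D/(ρv²S).
CD = 2 × 2.52 / (1.04 × 11² × 1.75) = 0.0229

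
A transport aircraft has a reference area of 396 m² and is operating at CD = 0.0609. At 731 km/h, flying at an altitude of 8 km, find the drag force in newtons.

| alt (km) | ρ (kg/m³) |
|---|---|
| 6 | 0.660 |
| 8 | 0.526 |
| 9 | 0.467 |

At 8 km, from the table: ρ = 0.526 kg/m³.
Convert speed: v = 731 km/h ÷ 3.6 = 203.1 m/s.
Dynamic pressure q = ½ρv² = ½ × 0.526 × 203.1² = 10840 Pa.
D = q·S·CD = 10840 × 396 × 0.0609 = 2.62×10^5 N ≈ 262 kN

D = 2.62×10^5 N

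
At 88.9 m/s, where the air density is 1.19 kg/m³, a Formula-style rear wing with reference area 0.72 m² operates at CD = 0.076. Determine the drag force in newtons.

D = ½ρv²S·CD = ½ × 1.19 × 88.9² × 0.72 × 0.076 = 257 N

D = 257 N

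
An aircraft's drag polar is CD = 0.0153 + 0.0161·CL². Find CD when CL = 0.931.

CD = 0.0293

CD = 0.0153 + 0.0161 × 0.931² = 0.0153 + 0.01395 = 0.0293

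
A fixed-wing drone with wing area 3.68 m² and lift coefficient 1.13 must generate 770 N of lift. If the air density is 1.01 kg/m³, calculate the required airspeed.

L = ½ρv²S·CL ⇒ v = √(2L/(ρ·S·CL))
v = √(2 × 770 / (1.01 × 3.68 × 1.13)) = √366.7 = 19.1 m/s

v = 19.1 m/s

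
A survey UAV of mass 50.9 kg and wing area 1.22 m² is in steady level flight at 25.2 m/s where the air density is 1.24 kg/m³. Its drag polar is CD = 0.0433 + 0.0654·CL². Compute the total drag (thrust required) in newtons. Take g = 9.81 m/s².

D = 54.7 N

Level flight ⇒ L = W = m·g = 50.9 × 9.81 = 499.33 N.
Dynamic pressure q = 0.5 × 1.24 × 25.2² = 393.7 Pa.
Required CL = L/(qS) = 499.33/(393.7·1.22) = 1.04.
CD = 0.0433 + 0.0654 × 1.04² = 0.114.
D = q·S·CD = 393.7 × 1.22 × 0.114 = 54.75 N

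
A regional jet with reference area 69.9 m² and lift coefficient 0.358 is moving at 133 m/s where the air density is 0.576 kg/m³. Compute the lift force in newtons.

L = 1.27×10^5 N

L = ½ρv²S·CL = ½ × 0.576 × 133² × 69.9 × 0.358 = 1.27×10^5 N ≈ 127 kN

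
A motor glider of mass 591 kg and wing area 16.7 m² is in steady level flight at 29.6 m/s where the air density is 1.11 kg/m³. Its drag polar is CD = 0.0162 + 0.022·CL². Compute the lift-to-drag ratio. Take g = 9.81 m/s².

Weight W = mg = 591 × 9.81 = 5797.7 N; in level flight L = W.
Dynamic pressure q = 0.5 × 1.11 × 29.6² = 486.3 Pa.
Required CL = L/(qS) = 5797.7/(486.3·16.7) = 0.7139.
CD = 0.0162 + 0.022 × 0.7139² = 0.02741.
L/D = CL/CD = 0.7139 / 0.02741 = 26

L/D = 26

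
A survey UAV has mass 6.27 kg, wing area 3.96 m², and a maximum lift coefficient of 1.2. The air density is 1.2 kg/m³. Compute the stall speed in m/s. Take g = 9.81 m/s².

V_stall = 4.64 m/s

Weight W = mg = 6.27 × 9.81 = 61.51 N.
V_stall = √(2W/(ρ·S·CL,max)) = √(2 × 61.51 / (1.2 × 3.96 × 1.2))
V_stall = √21.57 = 4.64 m/s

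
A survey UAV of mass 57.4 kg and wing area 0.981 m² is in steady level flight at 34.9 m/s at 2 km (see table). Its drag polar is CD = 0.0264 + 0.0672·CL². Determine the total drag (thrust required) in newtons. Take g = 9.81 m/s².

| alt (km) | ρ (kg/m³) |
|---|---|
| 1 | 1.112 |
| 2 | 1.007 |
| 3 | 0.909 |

At 2 km, from the table: ρ = 1.007 kg/m³.
Level flight ⇒ L = W = m·g = 57.4 × 9.81 = 563.09 N.
Dynamic pressure q = 0.5 × 1.007 × 34.9² = 613.3 Pa.
CL = W/(q·S) = 563.09 / (613.3 × 0.981) = 0.936.
CD = 0.0264 + 0.0672 × 0.936² = 0.08527.
D = q·S·CD = 613.3 × 0.981 × 0.08527 = 51.3 N

D = 51.3 N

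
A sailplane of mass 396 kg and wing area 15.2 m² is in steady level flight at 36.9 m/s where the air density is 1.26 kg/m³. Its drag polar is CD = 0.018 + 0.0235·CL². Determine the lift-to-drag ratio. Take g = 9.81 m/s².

L/D = 14.8

Level flight ⇒ L = W = m·g = 396 × 9.81 = 3884.8 N.
q = ½ρv² = ½ × 1.26 × 36.9² = 857.8 Pa.
CL = W/(q·S) = 3884.8 / (857.8 × 15.2) = 0.2979.
CD = 0.018 + 0.0235 × 0.2979² = 0.02009.
L/D = CL/CD = 0.2979 / 0.02009 = 14.8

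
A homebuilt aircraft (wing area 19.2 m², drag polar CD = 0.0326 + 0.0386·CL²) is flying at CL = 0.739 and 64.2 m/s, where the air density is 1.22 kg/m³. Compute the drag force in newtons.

CD = 0.0326 + 0.0386 × 0.739² = 0.05368
D = ½ρv²S·CD = ½ × 1.22 × 64.2² × 19.2 × 0.05368 = 2590 N

D = 2590 N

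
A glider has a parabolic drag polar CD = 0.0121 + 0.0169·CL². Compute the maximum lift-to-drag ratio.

For CD = CD0 + K·CL², (L/D)max occurs at CL* = √(CD0/K) and equals 1/(2√(K·CD0)).
(L/D)max = 1/(2√(0.0169 × 0.0121)) = 1/(2 × 0.0143) = 35

(L/D)max = 35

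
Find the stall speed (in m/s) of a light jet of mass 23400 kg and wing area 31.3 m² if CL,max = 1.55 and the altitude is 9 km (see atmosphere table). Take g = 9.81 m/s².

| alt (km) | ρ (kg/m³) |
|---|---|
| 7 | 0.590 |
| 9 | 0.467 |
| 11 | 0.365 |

V_stall = 142 m/s

At 9 km, from the table: ρ = 0.467 kg/m³.
At stall, lift equals weight: L = W = m·g = 23400 × 9.81 = 2.296×10^5 N.
V_stall = √(2W/(ρ·S·CL,max)) = √(2 × 2.296×10^5 / (0.467 × 31.3 × 1.55))
V_stall = √20260 = 142 m/s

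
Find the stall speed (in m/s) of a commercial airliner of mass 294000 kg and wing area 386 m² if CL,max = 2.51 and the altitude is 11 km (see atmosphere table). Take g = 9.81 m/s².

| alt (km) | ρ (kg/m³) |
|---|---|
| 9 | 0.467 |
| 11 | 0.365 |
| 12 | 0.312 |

At 11 km, from the table: ρ = 0.365 kg/m³.
At stall, lift equals weight: L = W = m·g = 294000 × 9.81 = 2.884×10^6 N.
V_stall = √(2W/(ρ·S·CL,max)) = √(2 × 2.884×10^6 / (0.365 × 386 × 2.51))
V_stall = √16310 = 128 m/s

V_stall = 128 m/s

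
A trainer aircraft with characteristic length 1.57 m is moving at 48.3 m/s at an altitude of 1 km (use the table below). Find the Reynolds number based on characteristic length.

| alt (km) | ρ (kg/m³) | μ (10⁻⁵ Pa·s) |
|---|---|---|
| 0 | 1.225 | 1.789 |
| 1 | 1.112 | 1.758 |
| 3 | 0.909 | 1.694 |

Re = 4.8×10^6

At 1 km, from the table: ρ = 1.112 kg/m³, μ = 1.758×10⁻⁵ Pa·s.
Re = ρ·v·c/μ = 1.112 × 48.3 × 1.57 / (1.758×10⁻⁵) = 4.8×10^6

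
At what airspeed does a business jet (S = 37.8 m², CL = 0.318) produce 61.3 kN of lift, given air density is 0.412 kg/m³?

L = ½ρv²S·CL ⇒ v = √(2L/(ρ·S·CL))
v = √(2 × 61300 / (0.412 × 37.8 × 0.318)) = √24760 = 157 m/s

v = 157 m/s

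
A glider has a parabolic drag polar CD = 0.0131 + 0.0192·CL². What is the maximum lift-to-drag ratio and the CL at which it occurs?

(L/D)max = 31.5, at CL = 0.826

For CD = CD0 + K·CL², (L/D)max occurs at CL* = √(CD0/K) and equals 1/(2√(K·CD0)).
(L/D)max = 1/(2√(0.0192 × 0.0131)) = 1/(2 × 0.01586) = 31.5
CL* = √(0.0131/0.0192) = 0.826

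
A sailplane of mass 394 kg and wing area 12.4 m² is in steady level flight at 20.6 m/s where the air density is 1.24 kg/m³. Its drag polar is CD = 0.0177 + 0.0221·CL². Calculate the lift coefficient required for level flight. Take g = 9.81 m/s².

CL = 1.18

Level flight ⇒ L = W = m·g = 394 × 9.81 = 3865.1 N.
q = ½ρv² = ½ × 1.24 × 20.6² = 263.1 Pa.
CL = W/(q·S) = 3865.1 / (263.1 × 12.4) = 1.185.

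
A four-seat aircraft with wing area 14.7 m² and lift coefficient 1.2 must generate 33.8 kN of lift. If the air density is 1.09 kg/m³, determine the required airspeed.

L = ½ρv²S·CL ⇒ v = √(2L/(ρ·S·CL))
v = √(2 × 33800 / (1.09 × 14.7 × 1.2)) = √3516 = 59.3 m/s

v = 59.3 m/s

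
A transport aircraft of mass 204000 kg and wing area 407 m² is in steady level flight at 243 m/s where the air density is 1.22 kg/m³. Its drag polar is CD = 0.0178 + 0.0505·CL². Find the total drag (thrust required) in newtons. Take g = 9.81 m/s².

D = 2.75×10^5 N

Weight W = mg = 204000 × 9.81 = 2.0012×10^6 N; in level flight L = W.
q = ½ρv² = ½ × 1.22 × 243² = 36020 Pa.
CL = W/(q·S) = 2.0012×10^6 / (36020 × 407) = 0.1365.
CD = 0.0178 + 0.0505 × 0.1365² = 0.01874.
D = q·S·CD = 36020 × 407 × 0.01874 = 2.747×10^5 N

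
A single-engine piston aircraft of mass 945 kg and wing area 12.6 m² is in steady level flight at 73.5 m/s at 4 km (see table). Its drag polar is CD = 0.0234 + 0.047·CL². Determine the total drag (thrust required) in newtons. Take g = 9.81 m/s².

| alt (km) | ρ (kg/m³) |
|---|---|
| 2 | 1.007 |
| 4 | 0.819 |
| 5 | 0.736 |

D = 797 N

At 4 km, from the table: ρ = 0.819 kg/m³.
Weight W = mg = 945 × 9.81 = 9270.5 N; in level flight L = W.
Dynamic pressure q = 0.5 × 0.819 × 73.5² = 2212 Pa.
Required CL = L/(qS) = 9270.5/(2212·12.6) = 0.3326.
CD = 0.0234 + 0.047 × 0.3326² = 0.0286.
D = q·S·CD = 2212 × 12.6 × 0.0286 = 797.2 N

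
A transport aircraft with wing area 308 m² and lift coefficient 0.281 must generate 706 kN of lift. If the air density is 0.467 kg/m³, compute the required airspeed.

L = ½ρv²S·CL ⇒ v = √(2L/(ρ·S·CL))
v = √(2 × 7.06×10^5 / (0.467 × 308 × 0.281)) = √34940 = 187 m/s

v = 187 m/s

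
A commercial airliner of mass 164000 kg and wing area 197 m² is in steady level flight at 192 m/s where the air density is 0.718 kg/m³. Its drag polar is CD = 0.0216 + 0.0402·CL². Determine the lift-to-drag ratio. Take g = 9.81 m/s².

Weight W = mg = 164000 × 9.81 = 1.6088×10^6 N; in level flight L = W.
Dynamic pressure q = 0.5 × 0.718 × 192² = 13230 Pa.
CL = W/(q·S) = 1.6088×10^6 / (13230 × 197) = 0.6171.
CD = 0.0216 + 0.0402 × 0.6171² = 0.03691.
L/D = CL/CD = 0.6171 / 0.03691 = 16.7

L/D = 16.7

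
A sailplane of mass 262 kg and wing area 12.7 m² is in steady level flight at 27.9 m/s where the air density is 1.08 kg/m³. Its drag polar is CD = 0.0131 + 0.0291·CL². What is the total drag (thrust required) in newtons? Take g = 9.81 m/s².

D = 106 N

In steady level flight, lift balances weight: W = mg = 262 × 9.81 = 2570.2 N.
q = ½ρv² = ½ × 1.08 × 27.9² = 420.3 Pa.
Required CL = L/(qS) = 2570.2/(420.3·12.7) = 0.4815.
CD = 0.0131 + 0.0291 × 0.4815² = 0.01985.
D = q·S·CD = 420.3 × 12.7 × 0.01985 = 105.9 N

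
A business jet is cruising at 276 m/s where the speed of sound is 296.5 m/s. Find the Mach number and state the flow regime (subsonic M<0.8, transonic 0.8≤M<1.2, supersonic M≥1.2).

M = v/a = 276 / 296.5 = 0.931
M = 0.931 → transonic.

M = 0.931 (transonic)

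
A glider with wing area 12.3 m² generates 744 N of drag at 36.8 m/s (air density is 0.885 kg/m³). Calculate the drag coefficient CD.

From D = ½ρv²S·CD, rearranging gives CD = 2D/(ρv²S).
CD = 2 × 744 / (0.885 × 36.8² × 12.3) = 0.101

CD = 0.101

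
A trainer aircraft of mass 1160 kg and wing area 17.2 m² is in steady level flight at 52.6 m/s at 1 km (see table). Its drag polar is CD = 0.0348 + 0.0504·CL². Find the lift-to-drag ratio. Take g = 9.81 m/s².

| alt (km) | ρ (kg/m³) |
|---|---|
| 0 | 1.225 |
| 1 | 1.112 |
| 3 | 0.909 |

L/D = 9.75

At 1 km, from the table: ρ = 1.112 kg/m³.
Level flight ⇒ L = W = m·g = 1160 × 9.81 = 11380 N.
q = ½ρv² = ½ × 1.112 × 52.6² = 1538 Pa.
CL = W/(q·S) = 11380 / (1538 × 17.2) = 0.4301.
CD = 0.0348 + 0.0504 × 0.4301² = 0.04412.
L/D = CL/CD = 0.4301 / 0.04412 = 9.75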